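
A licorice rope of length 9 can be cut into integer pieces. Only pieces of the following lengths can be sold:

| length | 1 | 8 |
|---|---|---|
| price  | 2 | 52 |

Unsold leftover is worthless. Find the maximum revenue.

Consider every possible first cut. r[k] is the best of p[i]+r[k−i] over all sellable i≤k.
r[1] = 2
r[2] = 4  (first piece 1, then r[1]=2)
r[3] = 6  (first piece 1, then r[2]=4)
r[4] = 8  (first piece 1, then r[3]=6)
r[5] = 10  (first piece 1, then r[4]=8)
r[6] = 12  (first piece 1, then r[5]=10)
r[7] = 14  (first piece 1, then r[6]=12)
r[8] = 52
r[9] = 54  (first piece 1, then r[8]=52)
One optimal cutting: 8 + 1 → ¢54.

54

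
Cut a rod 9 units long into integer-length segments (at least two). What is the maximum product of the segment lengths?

27

Let g[k] be the best product for length k (with at least one cut). For each first piece i, the rest contributes max(k−i, g[k−i]).
g[2] = 1·max(1,0) = 1·1 = 1
g[3] = max(1·2, 2·1) = 2
g[4] = max(1·3, 2·2, 3·1) = 4
g[5] = max(1·4, 2·3, 3·2, 4·1) = 6
g[6] = max(1·6, 2·4, 3·3, 4·2, 5·1) = 9
g[7] = max(1·9, 2·6, 3·4, 4·3, 5·2, 6·1) = 12
g[8] = max(1·12, 2·9, 3·6, …, 6·2, 7·1) = 18
g[9] = max(1·18, 2·12, 3·9, …, 7·2, 8·1) = 27
One optimal split: 3 + 3 + 3; product 3·3·3 = 27.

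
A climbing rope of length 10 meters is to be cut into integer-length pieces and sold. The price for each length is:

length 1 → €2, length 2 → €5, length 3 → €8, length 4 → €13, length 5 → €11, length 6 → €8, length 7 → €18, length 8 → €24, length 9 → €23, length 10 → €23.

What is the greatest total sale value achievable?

Let best[k] be the best obtainable value from length k. For each k, try every first piece i and keep the best of price[i] + best[k−i].
best[1] = 2
best[2] = 5
best[3] = 8
best[4] = 13
best[5] = 15  (first piece 1, then best[4]=13)
best[6] = 18  (first piece 2, then best[4]=13)
best[7] = 21  (first piece 3, then best[4]=13)
best[8] = 26  (first piece 4, then best[4]=13)
best[9] = 28  (first piece 1, then best[8]=26)
best[10] = 31  (first piece 2, then best[8]=26)
One optimal cutting: 4 + 4 + 2 → €13 + €13 + €5 = €31.

31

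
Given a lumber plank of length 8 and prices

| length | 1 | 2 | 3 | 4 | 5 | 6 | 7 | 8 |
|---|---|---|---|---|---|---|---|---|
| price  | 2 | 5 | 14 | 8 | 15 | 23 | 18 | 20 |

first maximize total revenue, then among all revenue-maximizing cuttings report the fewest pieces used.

3

Consider every possible first cut. r[k] is the best of p[i]+r[k−i] over all sellable i≤k.
r[1] = 2
r[2] = 5
r[3] = 14
r[4] = 16  (first piece 1, then r[3]=14)
r[5] = 19  (first piece 2, then r[3]=14)
r[6] = 28  (first piece 3, then r[3]=14)
r[7] = 30  (first piece 1, then r[6]=28)
r[8] = 33  (first piece 2, then r[6]=28)
Maximum revenue is $33.
Now minimize piece count subject to staying optimal: for each k, pieces[k] = 1 + min over i with p[i]+r[k−i]=r[k] of pieces[k−i].
pieces[5] = 2
pieces[6] = 2
pieces[7] = 3
pieces[8] = 3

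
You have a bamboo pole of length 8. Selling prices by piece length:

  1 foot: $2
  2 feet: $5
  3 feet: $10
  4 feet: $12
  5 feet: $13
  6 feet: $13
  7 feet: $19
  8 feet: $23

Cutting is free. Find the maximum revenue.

25

Consider every possible first cut. r[k] is the best of p[i]+r[k−i] over all sellable i≤k.
r[1] = 2
r[2] = 5
r[3] = 10
r[4] = 12  (first piece 1, then r[3]=10)
r[5] = 15  (first piece 2, then r[3]=10)
r[6] = 20  (first piece 3, then r[3]=10)
r[7] = 22  (first piece 1, then r[6]=20)
r[8] = 25  (first piece 2, then r[6]=20)
One optimal cutting: 3 + 3 + 2 → $10 + $10 + $5 = $25.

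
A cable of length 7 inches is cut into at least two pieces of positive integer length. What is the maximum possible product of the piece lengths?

Let g[k] be the best product for length k (with at least one cut). For each first piece i, the rest contributes max(k−i, g[k−i]).
g[2] = 1×max(1,0) = 1×1 = 1
g[3] = 1×max(2,1) = 1×2 = 2
g[4] = 2×max(2,1) = 2×2 = 4
g[5] = 2×max(3,2) = 2×3 = 6
g[6] = 3×max(3,2) = 3×3 = 9
g[7] = 2×max(5,6) = 2×6 = 12
One optimal split: 3 + 2 + 2; product 3×2×2 = 12.

12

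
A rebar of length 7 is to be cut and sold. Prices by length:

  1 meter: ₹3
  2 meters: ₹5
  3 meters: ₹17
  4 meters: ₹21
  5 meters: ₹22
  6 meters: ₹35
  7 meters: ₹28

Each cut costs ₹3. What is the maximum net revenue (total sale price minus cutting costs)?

Build net[k] bottom-up: net[k] = max over allowed piece i of (p[i] + net[k−i]) − 3 per cut.
net[1] = 3
net[2] = 5
net[3] = 17
net[4] = 21
net[5] = 22
net[6] = 35
net[7] = 35  (first piece 1, then net[6]=35)
One optimal plan: pieces 6 + 1 (1 cut) → ₹38 − ₹3 = ₹35.

35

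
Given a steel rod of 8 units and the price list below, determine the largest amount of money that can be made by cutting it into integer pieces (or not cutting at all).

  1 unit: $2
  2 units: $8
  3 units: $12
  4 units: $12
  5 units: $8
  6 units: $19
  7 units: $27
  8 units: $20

Consider every possible first cut. R[k] is the best of p[i]+R[k−i] over all sellable i≤k.
R[1] = 2
R[2] = max(2+2, 8+0) = 8
R[3] = max(2+8, 8+2, 12+0) = 12
R[4] = max(2+12, 8+8, 12+2, 12+0) = 16
R[5] = max(2+16, 8+12, 12+8, 12+2, 8+0) = 20
R[6] = max(2+20, 8+16, 12+12, 12+8, 8+2, 19+0) = 24
R[7] = max(2+24, 8+20, 12+16, …, 19+2, 27+0) = 28
R[8] = max(2+28, 8+24, 12+20, …, 27+2, 20+0) = 32
One optimal cutting: 2 + 2 + 2 + 2 → $8 + $8 + $8 + $8 = $32.

32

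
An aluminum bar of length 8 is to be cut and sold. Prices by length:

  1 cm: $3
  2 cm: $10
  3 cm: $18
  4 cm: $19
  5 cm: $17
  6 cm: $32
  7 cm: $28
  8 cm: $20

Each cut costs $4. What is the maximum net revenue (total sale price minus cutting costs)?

Build r[k] bottom-up: r[k] = max over allowed piece i of (p[i] + r[k−i]) − 4 per cut.
r[1] = 3
r[2] = max(3+3-4, 10+0) = 10
r[3] = max(3+10-4, 10+3-4, 18+0) = 18
r[4] = max(3+18-4, 10+10-4, 18+3-4, 19+0) = 19
r[5] = max(3+19-4, 10+18-4, 18+10-4, 19+3-4, 17+0) = 24
r[6] = max(3+24-4, 10+19-4, 18+18-4, 19+10-4, 17+3-4, 32+0) = 32
r[7] = max(3+32-4, 10+24-4, 18+19-4, …, 32+3-4, 28+0) = 33
r[8] = max(3+33-4, 10+32-4, 18+24-4, …, 28+3-4, 20+0) = 38
One optimal plan: pieces 3 + 3 + 2 (2 cuts) → $46 − $8 = $38.

38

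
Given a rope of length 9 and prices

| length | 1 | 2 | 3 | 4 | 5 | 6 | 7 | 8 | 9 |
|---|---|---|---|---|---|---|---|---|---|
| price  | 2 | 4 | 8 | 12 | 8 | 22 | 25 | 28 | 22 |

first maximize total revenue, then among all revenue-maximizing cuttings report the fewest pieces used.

2

Let r[k] be the best obtainable value from length k. For each k, try every first piece i and keep the best of price[i] + r[k−i].
r[1] = 2
r[2] = 4  (first piece 1, then r[1]=2)
r[3] = 8
r[4] = 12
r[5] = 14  (first piece 1, then r[4]=12)
r[6] = 22
r[7] = 25
r[8] = 28
r[9] = 30  (first piece 1, then r[8]=28)
Maximum revenue is $30.
Now minimize piece count subject to staying optimal: for each k, pieces[k] = 1 + min over i with p[i]+r[k−i]=r[k] of pieces[k−i].
pieces[6] = 1
pieces[7] = 1
pieces[8] = 1
pieces[9] = 2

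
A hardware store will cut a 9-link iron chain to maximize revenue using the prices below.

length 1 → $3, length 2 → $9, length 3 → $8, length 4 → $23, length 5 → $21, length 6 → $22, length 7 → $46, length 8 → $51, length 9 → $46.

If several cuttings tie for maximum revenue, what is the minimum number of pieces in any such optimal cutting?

2

Consider every possible first cut. r[k] is the best of p[i]+r[k−i] over all sellable i≤k.
r[1] = 3
r[2] = max(3+3, 9+0) = 9
r[3] = max(3+9, 9+3, 8+0) = 12
r[4] = max(3+12, 9+9, 8+3, 23+0) = 23
r[5] = max(3+23, 9+12, 8+9, 23+3, 21+0) = 26
r[6] = max(3+26, 9+23, 8+12, 23+9, 21+3, 22+0) = 32
r[7] = max(3+32, 9+26, 8+23, …, 22+3, 46+0) = 46
r[8] = max(3+46, 9+32, 8+26, …, 46+3, 51+0) = 51
r[9] = max(3+51, 9+46, 8+32, …, 51+3, 46+0) = 55
Maximum revenue is $55.
Now minimize piece count subject to staying optimal: for each k, pieces[k] = 1 + min over i with p[i]+r[k−i]=r[k] of pieces[k−i].
pieces[6] = 2
pieces[7] = 1
pieces[8] = 1
pieces[9] = 2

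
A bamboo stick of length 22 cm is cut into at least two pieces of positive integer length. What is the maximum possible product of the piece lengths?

2916

Define prod[k] = max over 1≤i<k of i · max(k−i, prod[k−i]); the inner max lets the remainder stay uncut if that's better.
prod[2] = 1·max(1,0) = 1·1 = 1
prod[3] = max(1·2, 2·1) = 2
prod[4] = max(1·3, 2·2, 3·1) = 4
prod[5] = max(1·4, 2·3, 3·2, 4·1) = 6
prod[6] = max(1·6, 2·4, 3·3, 4·2, 5·1) = 9
prod[7] = max(1·9, 2·6, 3·4, 4·3, 5·2, 6·1) = 12
prod[8] = max(1·12, 2·9, 3·6, …, 6·2, 7·1) = 18
prod[9] = max(1·18, 2·12, 3·9, …, 7·2, 8·1) = 27
prod[10] = max(1·27, 2·18, 3·12, …, 8·2, 9·1) = 36
prod[11] = max(1·36, 2·27, 3·18, …, 9·2, 10·1) = 54
prod[12] = max(1·54, 2·36, 3·27, …, 10·2, 11·1) = 81
prod[13] = max(1·81, 2·54, 3·36, …, 11·2, 12·1) = 108
prod[14] = max(1·108, 2·81, 3·54, …, 12·2, 13·1) = 162
prod[15] = max(1·162, 2·108, 3·81, …, 13·2, 14·1) = 243
prod[16] = max(1·243, 2·162, 3·108, …, 14·2, 15·1) = 324
prod[17] = max(1·324, 2·243, 3·162, …, 15·2, 16·1) = 486
prod[18] = max(1·486, 2·324, 3·243, …, 16·2, 17·1) = 729
prod[19] = max(1·729, 2·486, 3·324, …, 17·2, 18·1) = 972
prod[20] = max(1·972, 2·729, 3·486, …, 18·2, 19·1) = 1458
prod[21] = max(1·1458, 2·972, 3·729, …, 19·2, 20·1) = 2187
prod[22] = max(1·2187, 2·1458, 3·972, …, 20·2, 21·1) = 2916
One optimal split: 3 + 3 + 3 + 3 + 3 + 3 + 2 + 2; product 3·3·3·3·3·3·2·2 = 2916.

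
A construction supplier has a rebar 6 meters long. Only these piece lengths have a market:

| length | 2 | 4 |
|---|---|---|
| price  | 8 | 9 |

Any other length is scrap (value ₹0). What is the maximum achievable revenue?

24

Consider every possible first cut. best[k] is the best of p[i]+best[k−i] over all sellable i≤k.
best[1] = 0
best[2] = 8
best[3] = 8
best[4] = max(8+8, 9+0) = 16
best[5] = max(8+8, 9+0) = 16
best[6] = max(8+16, 9+8) = 24
One optimal cutting: 2 + 2 + 2 → ₹24.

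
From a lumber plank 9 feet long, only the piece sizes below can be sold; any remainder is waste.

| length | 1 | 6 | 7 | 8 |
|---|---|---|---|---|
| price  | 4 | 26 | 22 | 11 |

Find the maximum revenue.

Build best[k] bottom-up: best[k] = max over allowed piece i of (p[i] + best[k−i]).
best[1] = 4
best[2] = 8  (first piece 1, then best[1]=4)
best[3] = 12  (first piece 1, then best[2]=8)
best[4] = 16  (first piece 1, then best[3]=12)
best[5] = 20  (first piece 1, then best[4]=16)
best[6] = max(4+20, 26+0) = 26
best[7] = max(4+26, 26+4, 22+0) = 30
best[8] = max(4+30, 26+8, 22+4, 11+0) = 34
best[9] = max(4+34, 26+12, 22+8, 11+4) = 38
One optimal cutting: 6 + 1 + 1 + 1 → $38.

38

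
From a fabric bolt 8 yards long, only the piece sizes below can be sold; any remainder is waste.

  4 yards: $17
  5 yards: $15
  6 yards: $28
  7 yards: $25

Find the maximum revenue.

Build best[k] bottom-up: best[k] = max over allowed piece i of (p[i] + best[k−i]).
best[1] = 0
best[2] = 0
best[3] = 0
best[4] = 17
best[5] = 17
best[6] = 28
best[7] = 28
best[8] = 34  (first piece 4, then best[4]=17)
One optimal cutting: 4 + 4 → $34.

34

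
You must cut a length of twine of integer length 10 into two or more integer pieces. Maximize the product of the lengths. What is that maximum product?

36

Fill m[k] for k=2..10: at each k try every first piece i and multiply by the better of (k−i) uncut or m[k−i].
Small cases: m[2]=1.
m[3] = max(1×2, 2×1) = 2
m[4] = max(1×3, 2×2, 3×1) = 4
m[5] = max(1×4, 2×3, 3×2, 4×1) = 6
m[6] = max(1×6, 2×4, 3×3, 4×2, 5×1) = 9
m[7] = max(1×9, 2×6, 3×4, 4×3, 5×2, 6×1) = 12
m[8] = max(1×12, 2×9, 3×6, …, 6×2, 7×1) = 18
m[9] = max(1×18, 2×12, 3×9, …, 7×2, 8×1) = 27
m[10] = max(1×27, 2×18, 3×12, …, 8×2, 9×1) = 36
One optimal split: 3 + 3 + 2 + 2; product 3×3×2×2 = 36.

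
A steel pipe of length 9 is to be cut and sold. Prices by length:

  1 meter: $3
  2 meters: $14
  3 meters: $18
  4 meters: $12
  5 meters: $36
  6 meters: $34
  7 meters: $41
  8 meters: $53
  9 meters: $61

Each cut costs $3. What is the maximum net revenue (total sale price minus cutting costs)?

61

Let net[k] be the best obtainable value from length k. For each k, try every first piece i and keep the best of price[i] + net[k−i] minus the 3 cut fee when i<k.
net[1] = 3
net[2] = 14
net[3] = 18
net[4] = 25  (first piece 2, then net[2]=14)
net[5] = 36
net[6] = 36  (first piece 1, then net[5]=36)
net[7] = 47  (first piece 2, then net[5]=36)
net[8] = 53
net[9] = 61
Best is to make no cuts and sell whole for $61.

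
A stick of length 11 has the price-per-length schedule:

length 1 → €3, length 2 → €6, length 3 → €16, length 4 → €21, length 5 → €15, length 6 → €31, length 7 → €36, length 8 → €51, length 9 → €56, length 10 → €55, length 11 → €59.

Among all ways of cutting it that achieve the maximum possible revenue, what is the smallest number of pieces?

Build r[k] bottom-up: r[k] = max over allowed piece i of (p[i] + r[k−i]).
r[1] = 3
r[2] = max(3+3, 6+0) = 6
r[3] = max(3+6, 6+3, 16+0) = 16
r[4] = max(3+16, 6+6, 16+3, 21+0) = 21
r[5] = max(3+21, 6+16, 16+6, 21+3, 15+0) = 24
r[6] = max(3+24, 6+21, 16+16, 21+6, 15+3, 31+0) = 32
r[7] = max(3+32, 6+24, 16+21, …, 31+3, 36+0) = 37
r[8] = max(3+37, 6+32, 16+24, …, 36+3, 51+0) = 51
r[9] = max(3+51, 6+37, 16+32, …, 51+3, 56+0) = 56
r[10] = max(3+56, 6+51, 16+37, …, 56+3, 55+0) = 59
r[11] = max(3+59, 6+56, 16+51, …, 55+3, 59+0) = 67
Maximum revenue is €67.
Now minimize piece count subject to staying optimal: for each k, pieces[k] = 1 + min over i with p[i]+r[k−i]=r[k] of pieces[k−i].
pieces[8] = 1
pieces[9] = 1
pieces[10] = 2
pieces[11] = 2

2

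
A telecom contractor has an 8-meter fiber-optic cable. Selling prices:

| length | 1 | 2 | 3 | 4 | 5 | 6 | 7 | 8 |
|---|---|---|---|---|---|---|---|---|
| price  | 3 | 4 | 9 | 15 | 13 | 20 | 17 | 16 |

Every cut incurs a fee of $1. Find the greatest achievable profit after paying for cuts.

29

Consider every possible first cut. v[k] is the best of p[i]+v[k−i] over all sellable i≤k, charging 1 whenever i<k.
v[1] = 3
v[2] = max(3+3-1, 4+0) = 5
v[3] = max(3+5-1, 4+3-1, 9+0) = 9
v[4] = max(3+9-1, 4+5-1, 9+3-1, 15+0) = 15
v[5] = max(3+15-1, 4+9-1, 9+5-1, 15+3-1, 13+0) = 17
v[6] = max(3+17-1, 4+15-1, 9+9-1, 15+5-1, 13+3-1, 20+0) = 20
v[7] = max(3+20-1, 4+17-1, 9+15-1, …, 20+3-1, 17+0) = 23
v[8] = max(3+23-1, 4+20-1, 9+17-1, …, 17+3-1, 16+0) = 29
One optimal plan: pieces 4 + 4 (1 cut) → $30 − $1 = $29.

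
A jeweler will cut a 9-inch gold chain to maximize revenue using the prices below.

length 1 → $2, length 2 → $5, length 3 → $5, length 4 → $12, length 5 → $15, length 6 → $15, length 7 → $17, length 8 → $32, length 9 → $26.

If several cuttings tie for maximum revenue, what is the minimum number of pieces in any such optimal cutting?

2

Build r[k] bottom-up: r[k] = max over allowed piece i of (p[i] + r[k−i]).
r[1] = 2
r[2] = max(2+2, 5+0) = 5
r[3] = max(2+5, 5+2, 5+0) = 7
r[4] = max(2+7, 5+5, 5+2, 12+0) = 12
r[5] = max(2+12, 5+7, 5+5, 12+2, 15+0) = 15
r[6] = max(2+15, 5+12, 5+7, 12+5, 15+2, 15+0) = 17
r[7] = max(2+17, 5+15, 5+12, …, 15+2, 17+0) = 20
r[8] = max(2+20, 5+17, 5+15, …, 17+2, 32+0) = 32
r[9] = max(2+32, 5+20, 5+17, …, 32+2, 26+0) = 34
Maximum revenue is $34.
Now minimize piece count subject to staying optimal: for each k, pieces[k] = 1 + min over i with p[i]+r[k−i]=r[k] of pieces[k−i].
pieces[6] = 2
pieces[7] = 2
pieces[8] = 1
pieces[9] = 2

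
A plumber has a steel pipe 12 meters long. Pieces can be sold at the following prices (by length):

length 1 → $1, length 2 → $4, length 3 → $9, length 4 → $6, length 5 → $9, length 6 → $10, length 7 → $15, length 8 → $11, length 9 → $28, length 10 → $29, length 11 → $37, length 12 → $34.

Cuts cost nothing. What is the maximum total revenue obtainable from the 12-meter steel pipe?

38

Let R[k] be the best obtainable value from length k. For each k, try every first piece i and keep the best of price[i] + R[k−i].
R[1] = 1
R[2] = max(1+1, 4+0) = 4
R[3] = max(1+4, 4+1, 9+0) = 9
R[4] = max(1+9, 4+4, 9+1, 6+0) = 10
R[5] = max(1+10, 4+9, 9+4, 6+1, 9+0) = 13
R[6] = max(1+13, 4+10, 9+9, 6+4, 9+1, 10+0) = 18
R[7] = max(1+18, 4+13, 9+10, …, 10+1, 15+0) = 19
R[8] = max(1+19, 4+18, 9+13, …, 15+1, 11+0) = 22
R[9] = max(1+22, 4+19, 9+18, …, 11+1, 28+0) = 28
R[10] = max(1+28, 4+22, 9+19, …, 28+1, 29+0) = 29
R[11] = max(1+29, 4+28, 9+22, …, 29+1, 37+0) = 37
R[12] = max(1+37, 4+29, 9+28, …, 37+1, 34+0) = 38
One optimal cutting: 11 + 1 → $37 + $1 = $38.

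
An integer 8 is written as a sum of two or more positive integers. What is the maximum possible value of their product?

Fill prod[k] for k=2..8: at each k try every first piece i and multiply by the better of (k−i) uncut or prod[k−i].
prod[2] = 1×max(1,0) = 1×1 = 1
prod[3] = 1×max(2,1) = 1×2 = 2
prod[4] = 2×max(2,1) = 2×2 = 4
prod[5] = 2×max(3,2) = 2×3 = 6
prod[6] = 3×max(3,2) = 3×3 = 9
prod[7] = 2×max(5,6) = 2×6 = 12
prod[8] = 2×max(6,9) = 2×9 = 18
One optimal split: 3 + 3 + 2; product 3×3×2 = 18.

18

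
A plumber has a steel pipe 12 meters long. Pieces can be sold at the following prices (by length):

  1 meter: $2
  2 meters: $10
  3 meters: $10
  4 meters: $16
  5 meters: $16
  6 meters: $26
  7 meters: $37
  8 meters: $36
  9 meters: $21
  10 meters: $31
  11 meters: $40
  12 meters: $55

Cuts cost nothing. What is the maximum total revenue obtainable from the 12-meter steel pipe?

60

Build R[k] bottom-up: R[k] = max over allowed piece i of (p[i] + R[k−i]).
R[1] = 2
R[2] = max(2+2, 10+0) = 10
R[3] = max(2+10, 10+2, 10+0) = 12
R[4] = max(2+12, 10+10, 10+2, 16+0) = 20
R[5] = max(2+20, 10+12, 10+10, 16+2, 16+0) = 22
R[6] = max(2+22, 10+20, 10+12, 16+10, 16+2, 26+0) = 30
R[7] = max(2+30, 10+22, 10+20, …, 26+2, 37+0) = 37
R[8] = max(2+37, 10+30, 10+22, …, 37+2, 36+0) = 40
R[9] = max(2+40, 10+37, 10+30, …, 36+2, 21+0) = 47
R[10] = max(2+47, 10+40, 10+37, …, 21+2, 31+0) = 50
R[11] = max(2+50, 10+47, 10+40, …, 31+2, 40+0) = 57
R[12] = max(2+57, 10+50, 10+47, …, 40+2, 55+0) = 60
One optimal cutting: 2 + 2 + 2 + 2 + 2 + 2 → $10 + $10 + $10 + $10 + $10 + $10 = $60.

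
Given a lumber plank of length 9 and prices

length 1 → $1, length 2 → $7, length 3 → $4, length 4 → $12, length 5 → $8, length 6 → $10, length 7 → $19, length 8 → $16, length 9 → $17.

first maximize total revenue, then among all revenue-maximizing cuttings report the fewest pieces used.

Build r[k] bottom-up: r[k] = max over allowed piece i of (p[i] + r[k−i]).
r[1] = 1
r[2] = max(1+1, 7+0) = 7
r[3] = max(1+7, 7+1, 4+0) = 8
r[4] = max(1+8, 7+7, 4+1, 12+0) = 14
r[5] = max(1+14, 7+8, 4+7, 12+1, 8+0) = 15
r[6] = max(1+15, 7+14, 4+8, 12+7, 8+1, 10+0) = 21
r[7] = max(1+21, 7+15, 4+14, …, 10+1, 19+0) = 22
r[8] = max(1+22, 7+21, 4+15, …, 19+1, 16+0) = 28
r[9] = max(1+28, 7+22, 4+21, …, 16+1, 17+0) = 29
Maximum revenue is $29.
Now minimize piece count subject to staying optimal: for each k, pieces[k] = 1 + min over i with p[i]+r[k−i]=r[k] of pieces[k−i].
pieces[6] = 3
pieces[7] = 4
pieces[8] = 4
pieces[9] = 5

5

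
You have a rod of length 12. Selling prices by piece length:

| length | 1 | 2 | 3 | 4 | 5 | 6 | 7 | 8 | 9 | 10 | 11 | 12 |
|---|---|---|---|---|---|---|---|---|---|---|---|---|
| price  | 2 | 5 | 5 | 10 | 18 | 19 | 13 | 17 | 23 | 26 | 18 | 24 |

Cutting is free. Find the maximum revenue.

41

Build v[k] bottom-up: v[k] = max over allowed piece i of (p[i] + v[k−i]).
v[1] = 2
v[2] = max(2+2, 5+0) = 5
v[3] = max(2+5, 5+2, 5+0) = 7
v[4] = max(2+7, 5+5, 5+2, 10+0) = 10
v[5] = max(2+10, 5+7, 5+5, 10+2, 18+0) = 18
v[6] = max(2+18, 5+10, 5+7, 10+5, 18+2, 19+0) = 20
v[7] = max(2+20, 5+18, 5+10, …, 19+2, 13+0) = 23
v[8] = max(2+23, 5+20, 5+18, …, 13+2, 17+0) = 25
v[9] = max(2+25, 5+23, 5+20, …, 17+2, 23+0) = 28
v[10] = max(2+28, 5+25, 5+23, …, 23+2, 26+0) = 36
v[11] = max(2+36, 5+28, 5+25, …, 26+2, 18+0) = 38
v[12] = max(2+38, 5+36, 5+28, …, 18+2, 24+0) = 41
One optimal cutting: 5 + 5 + 2 → €18 + €18 + €5 = €41.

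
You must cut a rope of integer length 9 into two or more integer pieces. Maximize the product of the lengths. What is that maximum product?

27

Define m[k] = max over 1≤i<k of i · max(k−i, m[k−i]); the inner max lets the remainder stay uncut if that's better.
m[2] = 1·max(1,0) = 1·1 = 1
m[3] = 1·max(2,1) = 1·2 = 2
m[4] = 2·max(2,1) = 2·2 = 4
m[5] = 2·max(3,2) = 2·3 = 6
m[6] = 3·max(3,2) = 3·3 = 9
m[7] = 2·max(5,6) = 2·6 = 12
m[8] = 2·max(6,9) = 2·9 = 18
m[9] = 3·max(6,9) = 3·9 = 27
One optimal split: 3 + 3 + 3; product 3·3·3 = 27.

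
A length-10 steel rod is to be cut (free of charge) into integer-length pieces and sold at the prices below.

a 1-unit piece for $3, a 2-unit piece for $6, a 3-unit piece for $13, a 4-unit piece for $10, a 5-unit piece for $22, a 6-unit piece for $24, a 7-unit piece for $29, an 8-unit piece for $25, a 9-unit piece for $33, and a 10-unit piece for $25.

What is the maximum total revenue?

Build v[k] bottom-up: v[k] = max over allowed piece i of (p[i] + v[k−i]).
v[1] = 3
v[2] = max(3+3, 6+0) = 6
v[3] = max(3+6, 6+3, 13+0) = 13
v[4] = max(3+13, 6+6, 13+3, 10+0) = 16
v[5] = max(3+16, 6+13, 13+6, 10+3, 22+0) = 22
v[6] = max(3+22, 6+16, 13+13, 10+6, 22+3, 24+0) = 26
v[7] = max(3+26, 6+22, 13+16, …, 24+3, 29+0) = 29
v[8] = max(3+29, 6+26, 13+22, …, 29+3, 25+0) = 35
v[9] = max(3+35, 6+29, 13+26, …, 25+3, 33+0) = 39
v[10] = max(3+39, 6+35, 13+29, …, 33+3, 25+0) = 44
One optimal cutting: 5 + 5 → $22 + $22 = $44.

44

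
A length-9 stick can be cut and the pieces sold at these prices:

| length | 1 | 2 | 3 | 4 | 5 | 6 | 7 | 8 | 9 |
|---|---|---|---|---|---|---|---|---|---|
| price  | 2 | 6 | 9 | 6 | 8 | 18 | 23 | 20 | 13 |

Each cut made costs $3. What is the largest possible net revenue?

Let v[k] be the best obtainable value from length k. For each k, try every first piece i and keep the best of price[i] + v[k−i] minus the 3 cut fee when i<k.
v[1] = 2
v[2] = max(2+2-3, 6+0) = 6
v[3] = max(2+6-3, 6+2-3, 9+0) = 9
v[4] = max(2+9-3, 6+6-3, 9+2-3, 6+0) = 9
v[5] = max(2+9-3, 6+9-3, 9+6-3, 6+2-3, 8+0) = 12
v[6] = max(2+12-3, 6+9-3, 9+9-3, 6+6-3, 8+2-3, 18+0) = 18
v[7] = max(2+18-3, 6+12-3, 9+9-3, …, 18+2-3, 23+0) = 23
v[8] = max(2+23-3, 6+18-3, 9+12-3, …, 23+2-3, 20+0) = 22
v[9] = max(2+22-3, 6+23-3, 9+18-3, …, 20+2-3, 13+0) = 26
One optimal plan: pieces 7 + 2 (1 cut) → $29 − $3 = $26.

26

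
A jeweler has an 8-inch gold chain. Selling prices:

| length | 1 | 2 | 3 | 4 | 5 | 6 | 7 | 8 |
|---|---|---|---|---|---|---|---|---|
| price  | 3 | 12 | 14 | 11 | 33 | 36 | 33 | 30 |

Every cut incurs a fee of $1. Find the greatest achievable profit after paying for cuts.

Build v[k] bottom-up: v[k] = max over allowed piece i of (p[i] + v[k−i]) − 1 per cut.
v[1] = 3
v[2] = max(3+3-1, 12+0) = 12
v[3] = max(3+12-1, 12+3-1, 14+0) = 14
v[4] = max(3+14-1, 12+12-1, 14+3-1, 11+0) = 23
v[5] = max(3+23-1, 12+14-1, 14+12-1, 11+3-1, 33+0) = 33
v[6] = max(3+33-1, 12+23-1, 14+14-1, 11+12-1, 33+3-1, 36+0) = 36
v[7] = max(3+36-1, 12+33-1, 14+23-1, …, 36+3-1, 33+0) = 44
v[8] = max(3+44-1, 12+36-1, 14+33-1, …, 33+3-1, 30+0) = 47
One optimal plan: pieces 6 + 2 (1 cut) → $48 − $1 = $47.

47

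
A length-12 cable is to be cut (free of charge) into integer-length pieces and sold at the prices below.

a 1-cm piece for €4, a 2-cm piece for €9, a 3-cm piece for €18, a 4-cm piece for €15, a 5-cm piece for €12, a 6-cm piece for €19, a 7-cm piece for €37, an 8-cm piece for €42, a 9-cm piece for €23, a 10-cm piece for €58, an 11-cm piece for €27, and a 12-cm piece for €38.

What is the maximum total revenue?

Consider every possible first cut. best[k] is the best of p[i]+best[k−i] over all sellable i≤k.
best[1] = 4
best[2] = 9
best[3] = 18
best[4] = 22  (first piece 1, then best[3]=18)
best[5] = 27  (first piece 2, then best[3]=18)
best[6] = 36  (first piece 3, then best[3]=18)
best[7] = 40  (first piece 1, then best[6]=36)
best[8] = 45  (first piece 2, then best[6]=36)
best[9] = 54  (first piece 3, then best[6]=36)
best[10] = 58  (first piece 1, then best[9]=54)
best[11] = 63  (first piece 2, then best[9]=54)
best[12] = 72  (first piece 3, then best[9]=54)
One optimal cutting: 3 + 3 + 3 + 3 → €18 + €18 + €18 + €18 = €72.

72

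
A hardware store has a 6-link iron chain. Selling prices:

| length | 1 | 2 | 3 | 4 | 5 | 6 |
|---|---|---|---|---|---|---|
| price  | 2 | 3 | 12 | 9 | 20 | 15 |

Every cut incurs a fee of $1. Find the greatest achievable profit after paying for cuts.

Build net[k] bottom-up: net[k] = max over allowed piece i of (p[i] + net[k−i]) − 1 per cut.
net[1] = 2
net[2] = 3  (first piece 1, then net[1]=2)
net[3] = 12
net[4] = 13  (first piece 1, then net[3]=12)
net[5] = 20
net[6] = 23  (first piece 3, then net[3]=12)
One optimal plan: pieces 3 + 3 (1 cut) → $24 − $1 = $23.

23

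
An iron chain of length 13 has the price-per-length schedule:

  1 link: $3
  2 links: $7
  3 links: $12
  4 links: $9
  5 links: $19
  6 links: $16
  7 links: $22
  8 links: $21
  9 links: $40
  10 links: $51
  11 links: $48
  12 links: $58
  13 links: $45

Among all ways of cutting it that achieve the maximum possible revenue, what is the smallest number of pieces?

Consider every possible first cut. r[k] is the best of p[i]+r[k−i] over all sellable i≤k.
r[1] = 3
r[2] = max(3+3, 7+0) = 7
r[3] = max(3+7, 7+3, 12+0) = 12
r[4] = max(3+12, 7+7, 12+3, 9+0) = 15
r[5] = max(3+15, 7+12, 12+7, 9+3, 19+0) = 19
r[6] = max(3+19, 7+15, 12+12, 9+7, 19+3, 16+0) = 24
r[7] = max(3+24, 7+19, 12+15, …, 16+3, 22+0) = 27
r[8] = max(3+27, 7+24, 12+19, …, 22+3, 21+0) = 31
r[9] = max(3+31, 7+27, 12+24, …, 21+3, 40+0) = 40
r[10] = max(3+40, 7+31, 12+27, …, 40+3, 51+0) = 51
r[11] = max(3+51, 7+40, 12+31, …, 51+3, 48+0) = 54
r[12] = max(3+54, 7+51, 12+40, …, 48+3, 58+0) = 58
r[13] = max(3+58, 7+54, 12+51, …, 58+3, 45+0) = 63
Maximum revenue is $63.
Now minimize piece count subject to staying optimal: for each k, pieces[k] = 1 + min over i with p[i]+r[k−i]=r[k] of pieces[k−i].
pieces[10] = 1
pieces[11] = 2
pieces[12] = 1
pieces[13] = 2

2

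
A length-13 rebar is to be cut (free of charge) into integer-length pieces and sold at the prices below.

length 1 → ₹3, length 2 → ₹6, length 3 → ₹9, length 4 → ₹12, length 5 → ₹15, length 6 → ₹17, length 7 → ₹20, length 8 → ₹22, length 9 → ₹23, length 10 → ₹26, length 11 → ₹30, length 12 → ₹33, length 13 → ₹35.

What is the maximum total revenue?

39

Let v[k] be the best obtainable value from length k. For each k, try every first piece i and keep the best of price[i] + v[k−i].
v[1] = 3
v[2] = 6  (first piece 1, then v[1]=3)
v[3] = 9  (first piece 1, then v[2]=6)
v[4] = 12  (first piece 1, then v[3]=9)
v[5] = 15  (first piece 1, then v[4]=12)
v[6] = 18  (first piece 1, then v[5]=15)
v[7] = 21  (first piece 1, then v[6]=18)
v[8] = 24  (first piece 1, then v[7]=21)
v[9] = 27  (first piece 1, then v[8]=24)
v[10] = 30  (first piece 1, then v[9]=27)
v[11] = 33  (first piece 1, then v[10]=30)
v[12] = 36  (first piece 1, then v[11]=33)
v[13] = 39  (first piece 1, then v[12]=36)
One optimal cutting: 1 + 1 + 1 + 1 + 1 + 1 + 1 + 1 + 1 + 1 + 1 + 1 + 1 → ₹3 + ₹3 + ₹3 + ₹3 + ₹3 + ₹3 + ₹3 + ₹3 + ₹3 + ₹3 + ₹3 + ₹3 + ₹3 = ₹39.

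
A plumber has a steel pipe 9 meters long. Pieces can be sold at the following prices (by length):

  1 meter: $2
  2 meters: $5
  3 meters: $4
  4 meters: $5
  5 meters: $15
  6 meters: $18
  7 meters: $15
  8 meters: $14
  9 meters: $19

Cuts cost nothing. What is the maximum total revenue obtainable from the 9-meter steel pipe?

Build v[k] bottom-up: v[k] = max over allowed piece i of (p[i] + v[k−i]).
v[1] = 2
v[2] = max(2+2, 5+0) = 5
v[3] = max(2+5, 5+2, 4+0) = 7
v[4] = max(2+7, 5+5, 4+2, 5+0) = 10
v[5] = max(2+10, 5+7, 4+5, 5+2, 15+0) = 15
v[6] = max(2+15, 5+10, 4+7, 5+5, 15+2, 18+0) = 18
v[7] = max(2+18, 5+15, 4+10, …, 18+2, 15+0) = 20
v[8] = max(2+20, 5+18, 4+15, …, 15+2, 14+0) = 23
v[9] = max(2+23, 5+20, 4+18, …, 14+2, 19+0) = 25
One optimal cutting: 6 + 2 + 1 → $18 + $5 + $2 = $25.

25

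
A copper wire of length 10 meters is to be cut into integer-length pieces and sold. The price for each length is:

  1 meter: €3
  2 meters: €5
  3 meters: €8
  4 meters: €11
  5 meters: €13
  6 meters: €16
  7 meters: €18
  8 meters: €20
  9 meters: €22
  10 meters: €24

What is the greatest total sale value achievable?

Build R[k] bottom-up: R[k] = max over allowed piece i of (p[i] + R[k−i]).
R[1] = 3
R[2] = 6  (first piece 1, then R[1]=3)
R[3] = 9  (first piece 1, then R[2]=6)
R[4] = 12  (first piece 1, then R[3]=9)
R[5] = 15  (first piece 1, then R[4]=12)
R[6] = 18  (first piece 1, then R[5]=15)
R[7] = 21  (first piece 1, then R[6]=18)
R[8] = 24  (first piece 1, then R[7]=21)
R[9] = 27  (first piece 1, then R[8]=24)
R[10] = 30  (first piece 1, then R[9]=27)
One optimal cutting: 1 + 1 + 1 + 1 + 1 + 1 + 1 + 1 + 1 + 1 → €3 + €3 + €3 + €3 + €3 + €3 + €3 + €3 + €3 + €3 = €30.

30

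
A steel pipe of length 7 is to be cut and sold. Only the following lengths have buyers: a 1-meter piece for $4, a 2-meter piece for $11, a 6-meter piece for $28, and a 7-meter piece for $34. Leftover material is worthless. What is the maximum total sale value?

37

Consider every possible first cut. f[k] is the best of p[i]+f[k−i] over all sellable i≤k.
f[1] = 4
f[2] = max(4+4, 11+0) = 11
f[3] = max(4+11, 11+4) = 15
f[4] = max(4+15, 11+11) = 22
f[5] = max(4+22, 11+15) = 26
f[6] = max(4+26, 11+22, 28+0) = 33
f[7] = max(4+33, 11+26, 28+4, 34+0) = 37
One optimal cutting: 2 + 2 + 2 + 1 → $37.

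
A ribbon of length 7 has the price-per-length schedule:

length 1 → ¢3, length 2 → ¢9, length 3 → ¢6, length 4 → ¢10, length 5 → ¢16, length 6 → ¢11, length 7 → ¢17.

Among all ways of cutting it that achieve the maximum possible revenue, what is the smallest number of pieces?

Consider every possible first cut. r[k] is the best of p[i]+r[k−i] over all sellable i≤k.
r[1] = 3
r[2] = 9
r[3] = 12  (first piece 1, then r[2]=9)
r[4] = 18  (first piece 2, then r[2]=9)
r[5] = 21  (first piece 1, then r[4]=18)
r[6] = 27  (first piece 2, then r[4]=18)
r[7] = 30  (first piece 1, then r[6]=27)
Maximum revenue is ¢30.
Now minimize piece count subject to staying optimal: for each k, pieces[k] = 1 + min over i with p[i]+r[k−i]=r[k] of pieces[k−i].
pieces[4] = 2
pieces[5] = 3
pieces[6] = 3
pieces[7] = 4

4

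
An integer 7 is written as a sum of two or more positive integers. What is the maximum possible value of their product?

Define g[k] = max over 1≤i<k of i · max(k−i, g[k−i]); the inner max lets the remainder stay uncut if that's better.
g[2] = 1×max(1,0) = 1×1 = 1
g[3] = max(1×2, 2×1) = 2
g[4] = max(1×3, 2×2, 3×1) = 4
g[5] = max(1×4, 2×3, 3×2, 4×1) = 6
g[6] = max(1×6, 2×4, 3×3, 4×2, 5×1) = 9
g[7] = max(1×9, 2×6, 3×4, 4×3, 5×2, 6×1) = 12
One optimal split: 3 + 2 + 2; product 3×2×2 = 12.

12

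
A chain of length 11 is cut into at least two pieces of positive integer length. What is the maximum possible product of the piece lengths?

54

Define prod[k] = max over 1≤i<k of i · max(k−i, prod[k−i]); the inner max lets the remainder stay uncut if that's better.
Small cases: prod[2]=1, prod[3]=2.
prod[4] = 2*max(2,1) = 2*2 = 4
prod[5] = 2*max(3,2) = 2*3 = 6
prod[6] = 3*max(3,2) = 3*3 = 9
prod[7] = 2*max(5,6) = 2*6 = 12
prod[8] = 2*max(6,9) = 2*9 = 18
prod[9] = 3*max(6,9) = 3*9 = 27
prod[10] = 2*max(8,18) = 2*18 = 36
prod[11] = 2*max(9,27) = 2*27 = 54
One optimal split: 3 + 3 + 3 + 2; product 3*3*3*2 = 54.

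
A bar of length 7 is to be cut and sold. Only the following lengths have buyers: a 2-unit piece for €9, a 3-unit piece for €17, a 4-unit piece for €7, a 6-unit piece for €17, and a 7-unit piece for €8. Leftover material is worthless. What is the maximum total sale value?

35

Consider every possible first cut. r[k] is the best of p[i]+r[k−i] over all sellable i≤k.
r[1] = 0
r[2] = 9
r[3] = max(9+0, 17+0) = 17
r[4] = max(9+9, 17+0, 7+0) = 18
r[5] = max(9+17, 17+9, 7+0) = 26
r[6] = max(9+18, 17+17, 7+9, 17+0) = 34
r[7] = max(9+26, 17+18, 7+17, 17+0, 8+0) = 35
One optimal cutting: 3 + 2 + 2 → €35.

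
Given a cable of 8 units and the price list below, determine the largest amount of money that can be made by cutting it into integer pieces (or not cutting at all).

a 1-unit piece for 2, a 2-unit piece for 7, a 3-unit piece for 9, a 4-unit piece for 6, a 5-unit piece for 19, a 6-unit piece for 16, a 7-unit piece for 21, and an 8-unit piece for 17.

28

Consider every possible first cut. best[k] is the best of p[i]+best[k−i] over all sellable i≤k.
best[1] = 2
best[2] = 7
best[3] = 9  (first piece 1, then best[2]=7)
best[4] = 14  (first piece 2, then best[2]=7)
best[5] = 19
best[6] = 21  (first piece 1, then best[5]=19)
best[7] = 26  (first piece 2, then best[5]=19)
best[8] = 28  (first piece 1, then best[7]=26)
One optimal cutting: 5 + 2 + 1 → 19 + 7 + 2 = 28.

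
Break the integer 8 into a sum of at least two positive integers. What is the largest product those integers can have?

18

Let g[k] be the best product for length k (with at least one cut). For each first piece i, the rest contributes max(k−i, g[k−i]).
Small cases: g[2]=1.
g[3] = 1·max(2,1) = 1·2 = 2
g[4] = 2·max(2,1) = 2·2 = 4
g[5] = 2·max(3,2) = 2·3 = 6
g[6] = 3·max(3,2) = 3·3 = 9
g[7] = 2·max(5,6) = 2·6 = 12
g[8] = 2·max(6,9) = 2·9 = 18
One optimal split: 3 + 3 + 2; product 3·3·2 = 18.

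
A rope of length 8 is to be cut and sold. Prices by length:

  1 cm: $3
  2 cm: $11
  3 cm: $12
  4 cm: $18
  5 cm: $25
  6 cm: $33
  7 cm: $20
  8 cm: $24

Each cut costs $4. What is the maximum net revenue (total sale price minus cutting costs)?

40

Build net[k] bottom-up: net[k] = max over allowed piece i of (p[i] + net[k−i]) − 4 per cut.
net[1] = 3
net[2] = max(3+3-4, 11+0) = 11
net[3] = max(3+11-4, 11+3-4, 12+0) = 12
net[4] = max(3+12-4, 11+11-4, 12+3-4, 18+0) = 18
net[5] = max(3+18-4, 11+12-4, 12+11-4, 18+3-4, 25+0) = 25
net[6] = max(3+25-4, 11+18-4, 12+12-4, 18+11-4, 25+3-4, 33+0) = 33
net[7] = max(3+33-4, 11+25-4, 12+18-4, …, 33+3-4, 20+0) = 32
net[8] = max(3+32-4, 11+33-4, 12+25-4, …, 20+3-4, 24+0) = 40
One optimal plan: pieces 6 + 2 (1 cut) → $44 − $4 = $40.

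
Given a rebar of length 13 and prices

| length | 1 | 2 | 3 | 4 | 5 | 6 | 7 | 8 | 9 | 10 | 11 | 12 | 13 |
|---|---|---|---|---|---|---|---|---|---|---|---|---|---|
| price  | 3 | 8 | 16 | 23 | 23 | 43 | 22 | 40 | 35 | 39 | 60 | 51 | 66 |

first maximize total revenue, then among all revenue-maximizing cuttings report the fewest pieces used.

3

Let r[k] be the best obtainable value from length k. For each k, try every first piece i and keep the best of price[i] + r[k−i].
r[1] = 3
r[2] = max(3+3, 8+0) = 8
r[3] = max(3+8, 8+3, 16+0) = 16
r[4] = max(3+16, 8+8, 16+3, 23+0) = 23
r[5] = max(3+23, 8+16, 16+8, 23+3, 23+0) = 26
r[6] = max(3+26, 8+23, 16+16, 23+8, 23+3, 43+0) = 43
r[7] = max(3+43, 8+26, 16+23, …, 43+3, 22+0) = 46
r[8] = max(3+46, 8+43, 16+26, …, 22+3, 40+0) = 51
r[9] = max(3+51, 8+46, 16+43, …, 40+3, 35+0) = 59
r[10] = max(3+59, 8+51, 16+46, …, 35+3, 39+0) = 66
r[11] = max(3+66, 8+59, 16+51, …, 39+3, 60+0) = 69
r[12] = max(3+69, 8+66, 16+59, …, 60+3, 51+0) = 86
r[13] = max(3+86, 8+69, 16+66, …, 51+3, 66+0) = 89
Maximum revenue is ₹89.
Now minimize piece count subject to staying optimal: for each k, pieces[k] = 1 + min over i with p[i]+r[k−i]=r[k] of pieces[k−i].
pieces[10] = 2
pieces[11] = 3
pieces[12] = 2
pieces[13] = 3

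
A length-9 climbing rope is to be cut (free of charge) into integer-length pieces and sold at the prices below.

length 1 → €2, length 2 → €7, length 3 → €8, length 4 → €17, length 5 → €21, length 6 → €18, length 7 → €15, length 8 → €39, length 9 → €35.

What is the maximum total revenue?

Consider every possible first cut. R[k] is the best of p[i]+R[k−i] over all sellable i≤k.
R[1] = 2
R[2] = 7
R[3] = 9  (first piece 1, then R[2]=7)
R[4] = 17
R[5] = 21
R[6] = 24  (first piece 2, then R[4]=17)
R[7] = 28  (first piece 2, then R[5]=21)
R[8] = 39
R[9] = 41  (first piece 1, then R[8]=39)
One optimal cutting: 8 + 1 → €39 + €2 = €41.

41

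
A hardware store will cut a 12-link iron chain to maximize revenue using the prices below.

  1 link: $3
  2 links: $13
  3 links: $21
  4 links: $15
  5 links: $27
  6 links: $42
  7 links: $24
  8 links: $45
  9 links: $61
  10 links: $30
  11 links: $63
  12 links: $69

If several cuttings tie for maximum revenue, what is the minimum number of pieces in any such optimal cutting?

Build r[k] bottom-up: r[k] = max over allowed piece i of (p[i] + r[k−i]).
r[1] = 3
r[2] = max(3+3, 13+0) = 13
r[3] = max(3+13, 13+3, 21+0) = 21
r[4] = max(3+21, 13+13, 21+3, 15+0) = 26
r[5] = max(3+26, 13+21, 21+13, 15+3, 27+0) = 34
r[6] = max(3+34, 13+26, 21+21, 15+13, 27+3, 42+0) = 42
r[7] = max(3+42, 13+34, 21+26, …, 42+3, 24+0) = 47
r[8] = max(3+47, 13+42, 21+34, …, 24+3, 45+0) = 55
r[9] = max(3+55, 13+47, 21+42, …, 45+3, 61+0) = 63
r[10] = max(3+63, 13+55, 21+47, …, 61+3, 30+0) = 68
r[11] = max(3+68, 13+63, 21+55, …, 30+3, 63+0) = 76
r[12] = max(3+76, 13+68, 21+63, …, 63+3, 69+0) = 84
Maximum revenue is $84.
Now minimize piece count subject to staying optimal: for each k, pieces[k] = 1 + min over i with p[i]+r[k−i]=r[k] of pieces[k−i].
pieces[9] = 2
pieces[10] = 3
pieces[11] = 3
pieces[12] = 2

2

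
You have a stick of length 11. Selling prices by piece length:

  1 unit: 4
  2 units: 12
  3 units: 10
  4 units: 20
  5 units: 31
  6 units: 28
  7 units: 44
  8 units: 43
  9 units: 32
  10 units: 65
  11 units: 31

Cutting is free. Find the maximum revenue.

Consider every possible first cut. v[k] is the best of p[i]+v[k−i] over all sellable i≤k.
v[1] = 4
v[2] = 12
v[3] = 16  (first piece 1, then v[2]=12)
v[4] = 24  (first piece 2, then v[2]=12)
v[5] = 31
v[6] = 36  (first piece 2, then v[4]=24)
v[7] = 44
v[8] = 48  (first piece 1, then v[7]=44)
v[9] = 56  (first piece 2, then v[7]=44)
v[10] = 65
v[11] = 69  (first piece 1, then v[10]=65)
One optimal cutting: 10 + 1 → 65 + 4 = 69.

69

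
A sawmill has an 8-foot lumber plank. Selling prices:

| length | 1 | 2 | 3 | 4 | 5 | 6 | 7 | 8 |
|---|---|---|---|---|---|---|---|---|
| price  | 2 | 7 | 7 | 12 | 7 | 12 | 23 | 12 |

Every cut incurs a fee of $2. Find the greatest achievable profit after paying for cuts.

Build r[k] bottom-up: r[k] = max over allowed piece i of (p[i] + r[k−i]) − 2 per cut.
r[1] = 2
r[2] = max(2+2-2, 7+0) = 7
r[3] = max(2+7-2, 7+2-2, 7+0) = 7
r[4] = max(2+7-2, 7+7-2, 7+2-2, 12+0) = 12
r[5] = max(2+12-2, 7+7-2, 7+7-2, 12+2-2, 7+0) = 12
r[6] = max(2+12-2, 7+12-2, 7+7-2, 12+7-2, 7+2-2, 12+0) = 17
r[7] = max(2+17-2, 7+12-2, 7+12-2, …, 12+2-2, 23+0) = 23
r[8] = max(2+23-2, 7+17-2, 7+12-2, …, 23+2-2, 12+0) = 23
One optimal plan: pieces 7 + 1 (1 cut) → $25 − $2 = $23.

23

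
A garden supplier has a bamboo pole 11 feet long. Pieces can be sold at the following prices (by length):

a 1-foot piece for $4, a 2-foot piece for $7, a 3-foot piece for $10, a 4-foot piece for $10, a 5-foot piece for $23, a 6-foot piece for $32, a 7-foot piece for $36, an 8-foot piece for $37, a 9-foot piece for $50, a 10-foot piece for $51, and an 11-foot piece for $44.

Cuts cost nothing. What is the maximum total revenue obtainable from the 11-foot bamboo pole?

Consider every possible first cut. v[k] is the best of p[i]+v[k−i] over all sellable i≤k.
v[1] = 4
v[2] = max(4+4, 7+0) = 8
v[3] = max(4+8, 7+4, 10+0) = 12
v[4] = max(4+12, 7+8, 10+4, 10+0) = 16
v[5] = max(4+16, 7+12, 10+8, 10+4, 23+0) = 23
v[6] = max(4+23, 7+16, 10+12, 10+8, 23+4, 32+0) = 32
v[7] = max(4+32, 7+23, 10+16, …, 32+4, 36+0) = 36
v[8] = max(4+36, 7+32, 10+23, …, 36+4, 37+0) = 40
v[9] = max(4+40, 7+36, 10+32, …, 37+4, 50+0) = 50
v[10] = max(4+50, 7+40, 10+36, …, 50+4, 51+0) = 54
v[11] = max(4+54, 7+50, 10+40, …, 51+4, 44+0) = 58
One optimal cutting: 9 + 1 + 1 → $50 + $4 + $4 = $58.

58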